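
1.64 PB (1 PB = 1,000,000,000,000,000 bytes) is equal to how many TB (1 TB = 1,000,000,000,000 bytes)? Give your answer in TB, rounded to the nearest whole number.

1.64 PB = 1.64 × 10^15 bytes = 1,640,000,000,000,000 bytes
1 TB = 1,000,000,000,000 bytes
1,640,000,000,000,000 / 1,000,000,000,000 = 1,640 TB

1,640 TB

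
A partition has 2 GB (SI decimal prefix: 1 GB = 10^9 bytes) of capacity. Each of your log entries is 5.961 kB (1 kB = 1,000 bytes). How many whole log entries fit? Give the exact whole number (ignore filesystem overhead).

335,514

Capacity: 2 GB = 2,000,000,000 bytes
Per item: 5.961 kB = 5,961 bytes
⌊2,000,000,000 / 5,961⌋ = 335,514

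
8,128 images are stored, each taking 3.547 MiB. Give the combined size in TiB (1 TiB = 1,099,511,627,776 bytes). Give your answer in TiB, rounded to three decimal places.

Total = 8,128 × 3.547 MiB = 28830.016 MiB
= 28830.016 × 1,048,576 bytes = 30,230,462,857.216 bytes
1 TiB = 1,099,511,627,776 bytes
30,230,462,857.216 / 1,099,511,627,776 = 0.027 TiB

0.027 TiB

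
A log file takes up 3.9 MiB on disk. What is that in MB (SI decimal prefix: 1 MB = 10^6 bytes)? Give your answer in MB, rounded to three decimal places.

4.089 MB

3.9 MiB = 3.9 × 2^20 bytes = 4,089,446.4 bytes
1 MB = 1,000,000 bytes
4,089,446.4 / 1,000,000 = 4.089 MB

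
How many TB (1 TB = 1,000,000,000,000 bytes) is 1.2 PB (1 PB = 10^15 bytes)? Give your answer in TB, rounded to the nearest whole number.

1.2 PB = 1.2 × 10^15 bytes = 1,200,000,000,000,000 bytes
1 TB = 1,000,000,000,000 bytes
1,200,000,000,000,000 / 1,000,000,000,000 = 1,200 TB

1,200 TB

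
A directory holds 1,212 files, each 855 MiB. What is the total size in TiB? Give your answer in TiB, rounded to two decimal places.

Total = 1,212 × 855 MiB = 1,036,260 MiB
= 1,036,260 × 1,048,576 bytes = 1,086,597,365,760 bytes
1 TiB = 1,099,511,627,776 bytes
1,086,597,365,760 / 1,099,511,627,776 = 0.99 TiB

0.99 TiB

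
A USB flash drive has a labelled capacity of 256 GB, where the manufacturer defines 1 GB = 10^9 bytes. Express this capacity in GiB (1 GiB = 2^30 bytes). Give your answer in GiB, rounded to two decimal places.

238.42 GiB

256 GB = 256 × 10^9 bytes = 256,000,000,000 bytes
1 GiB = 1,073,741,824 bytes
256,000,000,000 / 1,073,741,824 = 238.42 GiB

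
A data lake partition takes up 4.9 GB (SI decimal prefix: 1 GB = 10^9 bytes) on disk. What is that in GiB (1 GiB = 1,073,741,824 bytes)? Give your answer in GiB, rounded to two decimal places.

4.9 GB = 4.9 × 10^9 bytes = 4,900,000,000 bytes
1 GiB = 2^30 bytes = 1,073,741,824 bytes
4,900,000,000 / 1,073,741,824 = 4.56 GiB

4.56 GiB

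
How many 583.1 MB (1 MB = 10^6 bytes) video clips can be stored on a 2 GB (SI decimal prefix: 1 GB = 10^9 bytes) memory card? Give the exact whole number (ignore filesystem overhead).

Capacity: 2 GB = 2,000,000,000 bytes
Per item: 583.1 MB = 583,100,000 bytes
⌊2,000,000,000 / 583,100,000⌋ = 3

3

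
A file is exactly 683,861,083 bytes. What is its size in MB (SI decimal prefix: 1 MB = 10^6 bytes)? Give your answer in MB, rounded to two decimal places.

683,861,083 bytes given.
1 MB = 10^6 bytes = 1,000,000 bytes
683,861,083 / 1,000,000 = 683.86 MB

683.86 MB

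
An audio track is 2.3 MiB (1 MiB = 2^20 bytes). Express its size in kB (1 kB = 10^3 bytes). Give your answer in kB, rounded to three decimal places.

2,411.725 kB

2.3 MiB × 1,048,576 bytes/MiB = 2,411,724.8 bytes
1 kB = 10^3 bytes = 1,000 bytes
2,411,724.8 / 1,000 = 2,411.725 kB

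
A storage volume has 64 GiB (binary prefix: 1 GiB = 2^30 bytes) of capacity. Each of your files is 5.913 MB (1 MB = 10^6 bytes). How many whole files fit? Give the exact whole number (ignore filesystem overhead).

Capacity: 64 GiB = 68,719,476,736 bytes
Per item: 5.913 MB = 5,913,000 bytes
⌊68,719,476,736 / 5,913,000⌋ = 11,621

11,621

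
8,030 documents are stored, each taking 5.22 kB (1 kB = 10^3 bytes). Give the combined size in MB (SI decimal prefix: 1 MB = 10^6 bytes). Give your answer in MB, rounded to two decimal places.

41.92 MB

Total = 8,030 × 5.22 kB = 41916.6 kB
= 41916.6 × 1,000 bytes = 41,916,600 bytes
1 MB = 1,000,000 bytes
41,916,600 / 1,000,000 = 41.92 MB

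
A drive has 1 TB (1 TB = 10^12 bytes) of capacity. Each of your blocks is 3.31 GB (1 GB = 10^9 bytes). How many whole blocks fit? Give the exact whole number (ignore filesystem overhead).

302

Capacity: 1 TB = 1,000,000,000,000 bytes
Per item: 3.31 GB = 3,310,000,000 bytes
⌊1,000,000,000,000 / 3,310,000,000⌋ = 302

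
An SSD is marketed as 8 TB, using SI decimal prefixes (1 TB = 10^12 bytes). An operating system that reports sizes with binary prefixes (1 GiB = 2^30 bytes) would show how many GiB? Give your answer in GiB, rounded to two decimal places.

7,450.58 GiB

8 TB × 1,000,000,000,000 bytes/TB = 8,000,000,000,000 bytes
1 GiB = 1,073,741,824 bytes
8,000,000,000,000 / 1,073,741,824 = 7,450.58 GiB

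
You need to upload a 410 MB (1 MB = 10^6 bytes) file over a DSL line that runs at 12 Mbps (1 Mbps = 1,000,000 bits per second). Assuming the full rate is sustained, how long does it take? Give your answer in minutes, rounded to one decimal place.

4.6 minutes

410 MB = 410,000,000 bytes = 3,280,000,000 bits
12 Mbps = 12,000,000 bits/s
time = 3,280,000,000 / 12,000,000 = 273.33 s
273.33 s / 60 = 4.6 minutes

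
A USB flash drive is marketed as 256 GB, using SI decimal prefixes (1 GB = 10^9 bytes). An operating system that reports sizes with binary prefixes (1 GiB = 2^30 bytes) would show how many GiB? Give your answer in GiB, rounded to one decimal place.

256 GB = 256 × 10^9 bytes = 256,000,000,000 bytes
1 GiB = 1,073,741,824 bytes
256,000,000,000 / 1,073,741,824 = 238.4 GiB

238.4 GiB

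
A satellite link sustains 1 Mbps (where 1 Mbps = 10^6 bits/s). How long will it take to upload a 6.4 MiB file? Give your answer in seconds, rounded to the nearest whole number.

54 seconds

6.4 MiB = 6,710,886.4 bytes = 53,687,091.2 bits
1 Mbps = 1,000,000 bits/s
time = 53,687,091.2 / 1,000,000 = 54 s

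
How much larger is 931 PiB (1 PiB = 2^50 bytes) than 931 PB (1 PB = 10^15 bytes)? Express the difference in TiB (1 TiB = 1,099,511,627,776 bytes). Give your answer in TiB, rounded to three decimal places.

106,604.433 TiB

931 PiB = 931 × 1,125,899,906,842,624 = 1,048,212,813,270,482,944 bytes
931 PB = 931 × 1,000,000,000,000,000 = 931,000,000,000,000,000 bytes
difference = 117,212,813,270,482,944 bytes
117,212,813,270,482,944 / 1,099,511,627,776 = 106,604.433 TiB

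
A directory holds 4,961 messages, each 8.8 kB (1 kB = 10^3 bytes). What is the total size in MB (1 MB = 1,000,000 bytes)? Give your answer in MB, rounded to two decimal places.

Total = 4,961 × 8.8 kB = 43656.8 kB
= 43656.8 × 1,000 bytes = 43,656,800 bytes
1 MB = 1,000,000 bytes
43,656,800 / 1,000,000 = 43.66 MB

43.66 MB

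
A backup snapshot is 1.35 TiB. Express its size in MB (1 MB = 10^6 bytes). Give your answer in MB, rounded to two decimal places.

1,484,340.70 MB

1.35 TiB × 1,099,511,627,776 bytes/TiB = 1,484,340,697,497.6 bytes
1 MB = 1,000,000 bytes
1,484,340,697,497.6 / 1,000,000 = 1,484,340.70 MB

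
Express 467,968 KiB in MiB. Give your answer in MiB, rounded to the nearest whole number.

457 MiB

467,968 KiB × 1,024 bytes/KiB = 479,199,232 bytes
1 MiB = 2^20 bytes = 1,048,576 bytes
479,199,232 / 1,048,576 = 457 MiB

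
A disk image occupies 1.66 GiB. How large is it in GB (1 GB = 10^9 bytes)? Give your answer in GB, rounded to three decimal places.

1.782 GB

1.66 GiB = 1.66 × 2^30 bytes = 1,782,411,427.84 bytes
1 GB = 1,000,000,000 bytes
1,782,411,427.84 / 1,000,000,000 = 1.782 GB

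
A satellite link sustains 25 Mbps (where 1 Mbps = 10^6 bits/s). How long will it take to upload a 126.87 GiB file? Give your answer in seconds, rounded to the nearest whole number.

126.87 GiB = 136,225,625,210.88 bytes = 1,089,805,001,687.04 bits
25 Mbps = 25,000,000 bits/s
time = 1,089,805,001,687.04 / 25,000,000 = 43,592 s

43,592 seconds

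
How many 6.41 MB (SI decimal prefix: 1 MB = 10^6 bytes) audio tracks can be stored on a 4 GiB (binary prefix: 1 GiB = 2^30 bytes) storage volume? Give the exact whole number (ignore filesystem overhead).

Capacity: 4 GiB = 4,294,967,296 bytes
Per item: 6.41 MB = 6,410,000 bytes
⌊4,294,967,296 / 6,410,000⌋ = 670

670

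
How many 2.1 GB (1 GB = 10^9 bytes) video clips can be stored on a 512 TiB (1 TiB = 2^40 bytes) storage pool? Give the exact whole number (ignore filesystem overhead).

268,071

Capacity: 512 TiB = 562,949,953,421,312 bytes
Per item: 2.1 GB = 2,100,000,000 bytes
⌊562,949,953,421,312 / 2,100,000,000⌋ = 268,071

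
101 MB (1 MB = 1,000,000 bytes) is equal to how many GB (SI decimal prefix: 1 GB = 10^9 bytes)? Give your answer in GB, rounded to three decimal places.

0.101 GB

101 MB = 101 × 10^6 bytes = 101,000,000 bytes
1 GB = 10^9 bytes = 1,000,000,000 bytes
101,000,000 / 1,000,000,000 = 0.101 GB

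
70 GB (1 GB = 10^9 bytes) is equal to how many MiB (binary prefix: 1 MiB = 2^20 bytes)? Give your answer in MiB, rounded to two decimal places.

70 GB = 70 × 10^9 bytes = 70,000,000,000 bytes
1 MiB = 1,048,576 bytes
70,000,000,000 / 1,048,576 = 66,757.20 MiB

66,757.20 MiB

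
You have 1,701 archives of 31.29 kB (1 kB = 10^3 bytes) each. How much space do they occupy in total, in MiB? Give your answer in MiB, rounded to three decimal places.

50.759 MiB

Total = 1,701 × 31.29 kB = 53224.29 kB
= 53224.29 × 1,000 bytes = 53,224,290 bytes
1 MiB = 1,048,576 bytes
53,224,290 / 1,048,576 = 50.759 MiB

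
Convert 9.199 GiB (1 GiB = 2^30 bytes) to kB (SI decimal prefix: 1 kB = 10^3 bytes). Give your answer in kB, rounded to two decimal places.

9.199 GiB = 9.199 × 2^30 bytes = 9,877,351,038.976 bytes
1 kB = 1,000 bytes
9,877,351,038.976 / 1,000 = 9,877,351.04 kB

9,877,351.04 kB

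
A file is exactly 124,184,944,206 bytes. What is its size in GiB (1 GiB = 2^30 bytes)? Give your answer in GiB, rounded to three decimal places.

115.656 GiB

124,184,944,206 bytes given.
1 GiB = 2^30 bytes = 1,073,741,824 bytes
124,184,944,206 / 1,073,741,824 = 115.656 GiB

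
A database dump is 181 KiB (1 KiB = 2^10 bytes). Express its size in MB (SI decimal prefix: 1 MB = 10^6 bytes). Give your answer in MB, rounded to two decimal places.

181 KiB = 181 × 2^10 bytes = 185,344 bytes
1 MB = 10^6 bytes = 1,000,000 bytes
185,344 / 1,000,000 = 0.19 MB

0.19 MB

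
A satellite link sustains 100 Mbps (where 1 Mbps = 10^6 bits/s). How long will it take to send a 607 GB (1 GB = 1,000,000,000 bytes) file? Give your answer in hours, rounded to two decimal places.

13.49 hours

607 GB = 607,000,000,000 bytes = 4,856,000,000,000 bits
100 Mbps = 100,000,000 bits/s
time = 4,856,000,000,000 / 100,000,000 = 48,560.0000 s
48,560.0000 s / 3600 = 13.49 hours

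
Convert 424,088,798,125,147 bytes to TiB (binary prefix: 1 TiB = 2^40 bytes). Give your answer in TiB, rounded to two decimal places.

424,088,798,125,147 bytes given.
1 TiB = 1,099,511,627,776 bytes
424,088,798,125,147 / 1,099,511,627,776 = 385.71 TiB

385.71 TiB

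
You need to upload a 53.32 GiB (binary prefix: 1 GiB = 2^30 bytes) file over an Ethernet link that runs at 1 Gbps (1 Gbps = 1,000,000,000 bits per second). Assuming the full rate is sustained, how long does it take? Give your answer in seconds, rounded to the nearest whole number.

53.32 GiB = 57,251,914,055.68 bytes = 458,015,312,445.44 bits
1 Gbps = 1,000,000,000 bits/s
time = 458,015,312,445.44 / 1,000,000,000 = 458 s

458 seconds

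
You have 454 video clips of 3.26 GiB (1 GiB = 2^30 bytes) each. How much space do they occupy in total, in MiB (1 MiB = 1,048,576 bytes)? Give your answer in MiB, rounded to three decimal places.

1,515,560.960 MiB

Total = 454 × 3.26 GiB = 1480.04 GiB
= 1480.04 × 1,073,741,824 bytes = 1,589,180,849,192.96 bytes
1 MiB = 1,048,576 bytes
1,589,180,849,192.96 / 1,048,576 = 1,515,560.960 MiB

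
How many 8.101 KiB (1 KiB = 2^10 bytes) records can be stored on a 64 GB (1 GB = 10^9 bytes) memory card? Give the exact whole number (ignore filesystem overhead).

7,715,096

Capacity: 64 GB = 64,000,000,000 bytes
Per item: 8.101 KiB = 8,295.424 bytes
⌊64,000,000,000 / 8,295.424⌋ = 7,715,096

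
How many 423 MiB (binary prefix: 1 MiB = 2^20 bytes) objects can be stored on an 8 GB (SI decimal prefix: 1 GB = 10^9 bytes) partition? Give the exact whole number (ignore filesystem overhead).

18

Capacity: 8 GB = 8,000,000,000 bytes
Per item: 423 MiB = 443,547,648 bytes
⌊8,000,000,000 / 443,547,648⌋ = 18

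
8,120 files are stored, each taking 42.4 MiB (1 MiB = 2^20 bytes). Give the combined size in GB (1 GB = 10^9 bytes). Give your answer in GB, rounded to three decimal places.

361.012 GB

Total = 8,120 × 42.4 MiB = 344,288 MiB
= 344,288 × 1,048,576 bytes = 361,012,133,888 bytes
1 GB = 1,000,000,000 bytes
361,012,133,888 / 1,000,000,000 = 361.012 GB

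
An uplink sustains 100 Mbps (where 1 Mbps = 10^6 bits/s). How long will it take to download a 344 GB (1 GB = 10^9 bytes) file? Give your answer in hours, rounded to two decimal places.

344 GB = 344,000,000,000 bytes = 2,752,000,000,000 bits
100 Mbps = 100,000,000 bits/s
time = 2,752,000,000,000 / 100,000,000 = 27,520.0000 s
27,520.0000 s / 3600 = 7.64 hours

7.64 hours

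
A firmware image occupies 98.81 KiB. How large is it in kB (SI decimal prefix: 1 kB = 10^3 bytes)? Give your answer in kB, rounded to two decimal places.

98.81 KiB × 1,024 bytes/KiB = 101,181.44 bytes
1 kB = 10^3 bytes = 1,000 bytes
101,181.44 / 1,000 = 101.18 kB

101.18 kB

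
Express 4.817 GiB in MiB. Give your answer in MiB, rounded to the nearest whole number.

4.817 GiB = 4.817 × 2^30 bytes = 5,172,214,366.208 bytes
1 MiB = 1,048,576 bytes
5,172,214,366.208 / 1,048,576 = 4,933 MiB

4,933 MiB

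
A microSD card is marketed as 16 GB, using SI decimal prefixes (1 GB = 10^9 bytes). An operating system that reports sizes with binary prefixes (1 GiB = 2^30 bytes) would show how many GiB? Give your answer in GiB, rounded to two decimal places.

16 GB = 16 × 10^9 bytes = 16,000,000,000 bytes
1 GiB = 2^30 bytes = 1,073,741,824 bytes
16,000,000,000 / 1,073,741,824 = 14.90 GiB

14.90 GiB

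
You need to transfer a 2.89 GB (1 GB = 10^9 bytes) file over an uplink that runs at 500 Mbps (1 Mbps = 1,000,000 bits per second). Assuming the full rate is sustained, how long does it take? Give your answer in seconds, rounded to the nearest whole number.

2.89 GB = 2,890,000,000 bytes = 23,120,000,000 bits
500 Mbps = 500,000,000 bits/s
time = 23,120,000,000 / 500,000,000 = 46 s

46 seconds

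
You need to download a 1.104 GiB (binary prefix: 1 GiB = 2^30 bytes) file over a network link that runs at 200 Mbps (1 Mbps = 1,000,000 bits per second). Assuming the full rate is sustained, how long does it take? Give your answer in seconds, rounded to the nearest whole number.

47 seconds

1.104 GiB = 1,185,410,973.696 bytes = 9,483,287,789.568 bits
200 Mbps = 200,000,000 bits/s
time = 9,483,287,789.568 / 200,000,000 = 47 s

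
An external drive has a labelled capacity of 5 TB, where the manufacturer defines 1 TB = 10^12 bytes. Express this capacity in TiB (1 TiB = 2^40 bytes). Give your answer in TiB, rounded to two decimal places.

4.55 TiB

5 TB × 1,000,000,000,000 bytes/TB = 5,000,000,000,000 bytes
1 TiB = 2^40 bytes = 1,099,511,627,776 bytes
5,000,000,000,000 / 1,099,511,627,776 = 4.55 TiB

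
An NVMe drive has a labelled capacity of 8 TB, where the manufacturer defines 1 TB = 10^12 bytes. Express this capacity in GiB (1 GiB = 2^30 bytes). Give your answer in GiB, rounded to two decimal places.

7,450.58 GiB

8 TB × 1,000,000,000,000 bytes/TB = 8,000,000,000,000 bytes
1 GiB = 2^30 bytes = 1,073,741,824 bytes
8,000,000,000,000 / 1,073,741,824 = 7,450.58 GiB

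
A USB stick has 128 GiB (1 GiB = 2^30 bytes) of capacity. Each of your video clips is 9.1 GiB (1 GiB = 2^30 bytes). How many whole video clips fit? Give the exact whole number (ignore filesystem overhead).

14

Capacity: 128 GiB = 137,438,953,472 bytes
Per item: 9.1 GiB = 9,771,050,598.4 bytes
⌊137,438,953,472 / 9,771,050,598.4⌋ = 14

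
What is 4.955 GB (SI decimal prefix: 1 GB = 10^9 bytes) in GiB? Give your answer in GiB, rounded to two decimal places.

4.61 GiB

4.955 GB = 4.955 × 10^9 bytes = 4,955,000,000 bytes
1 GiB = 2^30 bytes = 1,073,741,824 bytes
4,955,000,000 / 1,073,741,824 = 4.61 GiB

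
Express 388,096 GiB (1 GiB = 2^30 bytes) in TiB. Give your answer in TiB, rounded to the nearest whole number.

388,096 GiB = 388,096 × 2^30 bytes = 416,714,906,927,104 bytes
1 TiB = 2^40 bytes = 1,099,511,627,776 bytes
416,714,906,927,104 / 1,099,511,627,776 = 379 TiB

379 TiB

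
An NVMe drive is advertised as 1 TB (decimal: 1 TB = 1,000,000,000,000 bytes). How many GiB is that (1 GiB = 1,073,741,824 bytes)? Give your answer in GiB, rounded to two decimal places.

1 TB × 1,000,000,000,000 bytes/TB = 1,000,000,000,000 bytes
1 GiB = 1,073,741,824 bytes
1,000,000,000,000 / 1,073,741,824 = 931.32 GiB

931.32 GiB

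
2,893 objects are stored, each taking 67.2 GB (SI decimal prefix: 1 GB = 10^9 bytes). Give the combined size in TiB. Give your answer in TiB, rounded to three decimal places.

Total = 2,893 × 67.2 GB = 194409.6 GB
= 194409.6 × 1,000,000,000 bytes = 194,409,600,000,000 bytes
1 TiB = 1,099,511,627,776 bytes
194,409,600,000,000 / 1,099,511,627,776 = 176.815 TiB

176.815 TiB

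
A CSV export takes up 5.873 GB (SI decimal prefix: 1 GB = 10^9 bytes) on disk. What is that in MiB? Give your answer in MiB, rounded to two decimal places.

5,600.93 MiB

5.873 GB = 5.873 × 10^9 bytes = 5,873,000,000 bytes
1 MiB = 2^20 bytes = 1,048,576 bytes
5,873,000,000 / 1,048,576 = 5,600.93 MiB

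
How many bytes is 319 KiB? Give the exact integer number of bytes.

326,656 bytes

319 × 1,024 = 326,656 bytes  (1 KiB = 2^10 bytes)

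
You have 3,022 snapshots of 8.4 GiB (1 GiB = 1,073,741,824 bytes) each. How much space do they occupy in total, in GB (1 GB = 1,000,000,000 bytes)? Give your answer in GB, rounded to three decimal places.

Total = 3,022 × 8.4 GiB = 25384.8 GiB
= 25384.8 × 1,073,741,824 bytes = 27,256,721,453,875.2 bytes
1 GB = 1,000,000,000 bytes
27,256,721,453,875.2 / 1,000,000,000 = 27,256.721 GB

27,256.721 GB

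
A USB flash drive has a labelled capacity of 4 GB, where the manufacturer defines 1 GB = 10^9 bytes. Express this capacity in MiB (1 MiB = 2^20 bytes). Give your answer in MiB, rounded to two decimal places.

3,814.70 MiB

4 GB × 1,000,000,000 bytes/GB = 4,000,000,000 bytes
1 MiB = 1,048,576 bytes
4,000,000,000 / 1,048,576 = 3,814.70 MiB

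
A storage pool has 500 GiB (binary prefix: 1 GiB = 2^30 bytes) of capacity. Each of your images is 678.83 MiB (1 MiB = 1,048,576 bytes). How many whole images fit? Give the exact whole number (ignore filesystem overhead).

Capacity: 500 GiB = 536,870,912,000 bytes
Per item: 678.83 MiB = 711,804,846.08 bytes
⌊536,870,912,000 / 711,804,846.08⌋ = 754

754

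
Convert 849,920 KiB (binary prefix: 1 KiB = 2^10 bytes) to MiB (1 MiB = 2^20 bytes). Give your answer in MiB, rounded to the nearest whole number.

849,920 KiB = 849,920 × 2^10 bytes = 870,318,080 bytes
1 MiB = 1,048,576 bytes
870,318,080 / 1,048,576 = 830 MiB

830 MiB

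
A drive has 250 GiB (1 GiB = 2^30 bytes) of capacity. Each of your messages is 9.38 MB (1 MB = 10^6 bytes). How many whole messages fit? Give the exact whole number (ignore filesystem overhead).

28,617

Capacity: 250 GiB = 268,435,456,000 bytes
Per item: 9.38 MB = 9,380,000 bytes
⌊268,435,456,000 / 9,380,000⌋ = 28,617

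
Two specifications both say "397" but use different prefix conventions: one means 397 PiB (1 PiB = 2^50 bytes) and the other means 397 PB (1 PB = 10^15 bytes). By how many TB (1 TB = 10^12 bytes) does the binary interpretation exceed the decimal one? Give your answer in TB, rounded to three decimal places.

397 PiB = 397 × 1,125,899,906,842,624 = 446,982,263,016,521,728 bytes
397 PB = 397 × 1,000,000,000,000,000 = 397,000,000,000,000,000 bytes
difference = 49,982,263,016,521,728 bytes
49,982,263,016,521,728 / 1,000,000,000,000 = 49,982.263 TB

49,982.263 TB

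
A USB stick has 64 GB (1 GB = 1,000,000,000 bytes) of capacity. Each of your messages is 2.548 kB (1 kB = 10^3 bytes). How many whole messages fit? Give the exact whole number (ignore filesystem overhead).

25,117,739

Capacity: 64 GB = 64,000,000,000 bytes
Per item: 2.548 kB = 2,548 bytes
⌊64,000,000,000 / 2,548⌋ = 25,117,739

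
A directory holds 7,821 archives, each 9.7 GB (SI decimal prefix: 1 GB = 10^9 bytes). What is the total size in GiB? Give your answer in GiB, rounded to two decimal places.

70,653.58 GiB

Total = 7,821 × 9.7 GB = 75863.7 GB
= 75863.7 × 1,000,000,000 bytes = 75,863,700,000,000 bytes
1 GiB = 1,073,741,824 bytes
75,863,700,000,000 / 1,073,741,824 = 70,653.58 GiB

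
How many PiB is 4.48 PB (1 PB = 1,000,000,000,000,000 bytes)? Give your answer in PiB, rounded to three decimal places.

4.48 PB = 4.48 × 10^15 bytes = 4,480,000,000,000,000 bytes
1 PiB = 1,125,899,906,842,624 bytes
4,480,000,000,000,000 / 1,125,899,906,842,624 = 3.979 PiB

3.979 PiB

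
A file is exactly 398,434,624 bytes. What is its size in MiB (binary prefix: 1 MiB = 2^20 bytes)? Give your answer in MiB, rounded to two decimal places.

398,434,624 bytes given.
1 MiB = 2^20 bytes = 1,048,576 bytes
398,434,624 / 1,048,576 = 379.98 MiB

379.98 MiB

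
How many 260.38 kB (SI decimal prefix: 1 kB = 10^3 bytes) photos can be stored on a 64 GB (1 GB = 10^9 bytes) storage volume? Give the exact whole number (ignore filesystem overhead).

245,794

Capacity: 64 GB = 64,000,000,000 bytes
Per item: 260.38 kB = 260,380 bytes
⌊64,000,000,000 / 260,380⌋ = 245,794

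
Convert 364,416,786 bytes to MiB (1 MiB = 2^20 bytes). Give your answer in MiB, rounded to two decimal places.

347.53 MiB

364,416,786 bytes given.
1 MiB = 2^20 bytes = 1,048,576 bytes
364,416,786 / 1,048,576 = 347.53 MiB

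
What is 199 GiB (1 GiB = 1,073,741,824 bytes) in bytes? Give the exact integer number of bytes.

199 × 1,073,741,824 = 213,674,622,976 bytes

213,674,622,976 bytes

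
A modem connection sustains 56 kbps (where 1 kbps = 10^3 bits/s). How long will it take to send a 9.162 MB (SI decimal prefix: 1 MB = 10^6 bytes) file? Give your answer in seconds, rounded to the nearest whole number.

1,309 seconds

9.162 MB = 9,162,000 bytes = 73,296,000 bits
56 kbps = 56,000 bits/s
time = 73,296,000 / 56,000 = 1,309 s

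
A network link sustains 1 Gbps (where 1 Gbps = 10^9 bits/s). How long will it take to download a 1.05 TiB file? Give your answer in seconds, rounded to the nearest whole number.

1.05 TiB = 1,154,487,209,164.8 bytes = 9,235,897,673,318.4 bits
1 Gbps = 1,000,000,000 bits/s
time = 9,235,897,673,318.4 / 1,000,000,000 = 9,236 s

9,236 seconds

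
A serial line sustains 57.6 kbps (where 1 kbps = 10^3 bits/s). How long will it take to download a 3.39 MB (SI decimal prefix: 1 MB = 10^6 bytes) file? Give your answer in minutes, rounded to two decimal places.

7.85 minutes

3.39 MB = 3,390,000 bytes = 27,120,000 bits
57.6 kbps = 57,600 bits/s
time = 27,120,000 / 57,600 = 470.833 s
470.833 s / 60 = 7.85 minutes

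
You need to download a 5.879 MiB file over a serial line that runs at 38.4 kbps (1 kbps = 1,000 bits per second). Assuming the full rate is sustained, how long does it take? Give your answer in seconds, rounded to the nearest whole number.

1,284 seconds

5.879 MiB = 6,164,578.304 bytes = 49,316,626.432 bits
38.4 kbps = 38,400 bits/s
time = 49,316,626.432 / 38,400 = 1,284 s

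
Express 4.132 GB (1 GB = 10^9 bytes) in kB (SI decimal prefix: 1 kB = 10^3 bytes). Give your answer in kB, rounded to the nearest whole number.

4,132,000 kB

4.132 GB × 1,000,000,000 bytes/GB = 4,132,000,000 bytes
1 kB = 10^3 bytes = 1,000 bytes
4,132,000,000 / 1,000 = 4,132,000 kB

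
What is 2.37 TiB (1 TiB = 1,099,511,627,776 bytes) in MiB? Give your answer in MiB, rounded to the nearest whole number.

2,485,125 MiB

2.37 TiB = 2.37 × 2^40 bytes = 2,605,842,557,829.12 bytes
1 MiB = 2^20 bytes = 1,048,576 bytes
2,605,842,557,829.12 / 1,048,576 = 2,485,125 MiB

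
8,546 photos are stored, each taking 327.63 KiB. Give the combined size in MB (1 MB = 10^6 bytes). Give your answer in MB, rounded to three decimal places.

2,867.124 MB

Total = 8,546 × 327.63 KiB = 2799925.98 KiB
= 2799925.98 × 1,024 bytes = 2,867,124,203.52 bytes
1 MB = 1,000,000 bytes
2,867,124,203.52 / 1,000,000 = 2,867.124 MB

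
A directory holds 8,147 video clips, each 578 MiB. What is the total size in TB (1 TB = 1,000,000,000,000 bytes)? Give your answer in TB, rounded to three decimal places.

4.938 TB

Total = 8,147 × 578 MiB = 4,708,966 MiB
= 4,708,966 × 1,048,576 bytes = 4,937,708,732,416 bytes
1 TB = 1,000,000,000,000 bytes
4,937,708,732,416 / 1,000,000,000,000 = 4.938 TB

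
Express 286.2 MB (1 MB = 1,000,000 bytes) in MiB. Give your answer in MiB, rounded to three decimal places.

272.942 MiB

286.2 MB = 286.2 × 10^6 bytes = 286,200,000 bytes
1 MiB = 1,048,576 bytes
286,200,000 / 1,048,576 = 272.942 MiB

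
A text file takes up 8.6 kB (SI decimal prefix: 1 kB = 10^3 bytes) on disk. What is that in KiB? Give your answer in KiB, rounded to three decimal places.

8.6 kB = 8.6 × 10^3 bytes = 8,600 bytes
1 KiB = 2^10 bytes = 1,024 bytes
8,600 / 1,024 = 8.398 KiB

8.398 KiB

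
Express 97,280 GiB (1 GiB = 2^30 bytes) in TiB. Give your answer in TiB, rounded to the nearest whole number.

95 TiB

97,280 GiB = 97,280 × 2^30 bytes = 104,453,604,638,720 bytes
1 TiB = 1,099,511,627,776 bytes
104,453,604,638,720 / 1,099,511,627,776 = 95 TiB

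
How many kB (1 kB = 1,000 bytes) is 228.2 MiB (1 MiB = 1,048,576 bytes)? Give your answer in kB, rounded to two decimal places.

228.2 MiB = 228.2 × 2^20 bytes = 239,285,043.2 bytes
1 kB = 1,000 bytes
239,285,043.2 / 1,000 = 239,285.04 kB

239,285.04 kB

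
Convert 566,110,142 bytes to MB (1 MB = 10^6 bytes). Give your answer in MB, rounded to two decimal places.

566.11 MB

566,110,142 bytes given.
1 MB = 10^6 bytes = 1,000,000 bytes
566,110,142 / 1,000,000 = 566.11 MB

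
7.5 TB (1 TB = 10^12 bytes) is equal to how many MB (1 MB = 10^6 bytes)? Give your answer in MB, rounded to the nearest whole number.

7,500,000 MB

7.5 TB = 7.5 × 10^12 bytes = 7,500,000,000,000 bytes
1 MB = 10^6 bytes = 1,000,000 bytes
7,500,000,000,000 / 1,000,000 = 7,500,000 MB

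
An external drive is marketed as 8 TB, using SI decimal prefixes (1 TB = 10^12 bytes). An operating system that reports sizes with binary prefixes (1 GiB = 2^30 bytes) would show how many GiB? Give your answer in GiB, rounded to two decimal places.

8 TB = 8 × 10^12 bytes = 8,000,000,000,000 bytes
1 GiB = 1,073,741,824 bytes
8,000,000,000,000 / 1,073,741,824 = 7,450.58 GiB

7,450.58 GiB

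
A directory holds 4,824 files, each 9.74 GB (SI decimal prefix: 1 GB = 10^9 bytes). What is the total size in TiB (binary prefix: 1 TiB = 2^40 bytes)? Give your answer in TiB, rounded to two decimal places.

42.73 TiB

Total = 4,824 × 9.74 GB = 46985.76 GB
= 46985.76 × 1,000,000,000 bytes = 46,985,760,000,000 bytes
1 TiB = 1,099,511,627,776 bytes
46,985,760,000,000 / 1,099,511,627,776 = 42.73 TiB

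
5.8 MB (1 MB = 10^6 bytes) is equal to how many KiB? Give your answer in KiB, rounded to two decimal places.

5.8 MB = 5.8 × 10^6 bytes = 5,800,000 bytes
1 KiB = 2^10 bytes = 1,024 bytes
5,800,000 / 1,024 = 5,664.06 KiB

5,664.06 KiB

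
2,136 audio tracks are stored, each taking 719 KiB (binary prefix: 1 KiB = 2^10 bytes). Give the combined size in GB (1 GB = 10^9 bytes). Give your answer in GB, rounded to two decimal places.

Total = 2,136 × 719 KiB = 1,535,784 KiB
= 1,535,784 × 1,024 bytes = 1,572,642,816 bytes
1 GB = 1,000,000,000 bytes
1,572,642,816 / 1,000,000,000 = 1.57 GB

1.57 GB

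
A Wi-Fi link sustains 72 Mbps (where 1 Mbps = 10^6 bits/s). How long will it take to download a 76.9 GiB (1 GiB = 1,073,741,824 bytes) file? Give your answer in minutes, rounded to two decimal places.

152.91 minutes

76.9 GiB = 82,570,746,265.6 bytes = 660,565,970,124.8 bits
72 Mbps = 72,000,000 bits/s
time = 660,565,970,124.8 / 72,000,000 = 9,174.527 s
9,174.527 s / 60 = 152.91 minutes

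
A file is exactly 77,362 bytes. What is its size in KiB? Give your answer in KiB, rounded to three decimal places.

75.549 KiB

77,362 bytes given.
1 KiB = 1,024 bytes
77,362 / 1,024 = 75.549 KiB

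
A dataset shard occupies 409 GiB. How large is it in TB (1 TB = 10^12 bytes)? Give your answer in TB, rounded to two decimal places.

0.44 TB

409 GiB = 409 × 2^30 bytes = 439,160,406,016 bytes
1 TB = 10^12 bytes = 1,000,000,000,000 bytes
439,160,406,016 / 1,000,000,000,000 = 0.44 TB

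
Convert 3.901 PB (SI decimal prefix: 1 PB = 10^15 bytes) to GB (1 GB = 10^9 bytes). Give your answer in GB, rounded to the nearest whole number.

3.901 PB × 1,000,000,000,000,000 bytes/PB = 3,901,000,000,000,000 bytes
1 GB = 1,000,000,000 bytes
3,901,000,000,000,000 / 1,000,000,000 = 3,901,000 GB

3,901,000 GB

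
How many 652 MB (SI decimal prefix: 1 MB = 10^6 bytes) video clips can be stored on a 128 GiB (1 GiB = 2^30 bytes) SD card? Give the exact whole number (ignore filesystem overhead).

210

Capacity: 128 GiB = 137,438,953,472 bytes
Per item: 652 MB = 652,000,000 bytes
⌊137,438,953,472 / 652,000,000⌋ = 210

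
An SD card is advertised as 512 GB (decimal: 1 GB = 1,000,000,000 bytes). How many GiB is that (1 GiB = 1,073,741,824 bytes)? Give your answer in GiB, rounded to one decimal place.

476.8 GiB

512 GB = 512 × 10^9 bytes = 512,000,000,000 bytes
1 GiB = 1,073,741,824 bytes
512,000,000,000 / 1,073,741,824 = 476.8 GiB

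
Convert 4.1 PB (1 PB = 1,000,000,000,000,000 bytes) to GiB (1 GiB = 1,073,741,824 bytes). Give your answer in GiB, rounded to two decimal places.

4.1 PB × 1,000,000,000,000,000 bytes/PB = 4,100,000,000,000,000 bytes
1 GiB = 2^30 bytes = 1,073,741,824 bytes
4,100,000,000,000,000 / 1,073,741,824 = 3,818,422.56 GiB

3,818,422.56 GiB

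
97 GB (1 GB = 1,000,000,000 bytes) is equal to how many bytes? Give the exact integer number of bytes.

97 × 1,000,000,000 = 97,000,000,000 bytes  (1 GB = 10^9 bytes)

97,000,000,000 bytes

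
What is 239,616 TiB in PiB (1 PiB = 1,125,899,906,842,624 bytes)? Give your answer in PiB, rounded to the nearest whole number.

239,616 TiB = 239,616 × 2^40 bytes = 263,460,578,201,174,016 bytes
1 PiB = 1,125,899,906,842,624 bytes
263,460,578,201,174,016 / 1,125,899,906,842,624 = 234 PiB

234 PiB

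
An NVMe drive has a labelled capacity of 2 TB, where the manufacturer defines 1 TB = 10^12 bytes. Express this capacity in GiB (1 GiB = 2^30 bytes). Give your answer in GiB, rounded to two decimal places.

1,862.65 GiB

2 TB = 2 × 10^12 bytes = 2,000,000,000,000 bytes
1 GiB = 2^30 bytes = 1,073,741,824 bytes
2,000,000,000,000 / 1,073,741,824 = 1,862.65 GiB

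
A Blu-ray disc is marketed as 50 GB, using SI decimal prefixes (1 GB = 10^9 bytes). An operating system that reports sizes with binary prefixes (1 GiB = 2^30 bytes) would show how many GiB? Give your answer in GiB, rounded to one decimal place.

46.6 GiB

50 GB = 50 × 10^9 bytes = 50,000,000,000 bytes
1 GiB = 1,073,741,824 bytes
50,000,000,000 / 1,073,741,824 = 46.6 GiB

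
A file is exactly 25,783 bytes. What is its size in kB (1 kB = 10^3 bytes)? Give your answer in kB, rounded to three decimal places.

25.783 kB

25,783 bytes given.
1 kB = 1,000 bytes
25,783 / 1,000 = 25.783 kB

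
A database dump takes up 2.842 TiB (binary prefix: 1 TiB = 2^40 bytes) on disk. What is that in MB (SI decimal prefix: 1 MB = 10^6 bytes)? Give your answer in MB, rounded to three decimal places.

2.842 TiB = 2.842 × 2^40 bytes = 3,124,812,046,139.392 bytes
1 MB = 1,000,000 bytes
3,124,812,046,139.392 / 1,000,000 = 3,124,812.046 MB

3,124,812.046 MB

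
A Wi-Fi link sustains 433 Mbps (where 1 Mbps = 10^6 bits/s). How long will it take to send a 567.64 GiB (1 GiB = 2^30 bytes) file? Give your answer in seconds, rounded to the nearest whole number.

567.64 GiB = 609,498,808,975.36 bytes = 4,875,990,471,802.88 bits
433 Mbps = 433,000,000 bits/s
time = 4,875,990,471,802.88 / 433,000,000 = 11,261 s

11,261 seconds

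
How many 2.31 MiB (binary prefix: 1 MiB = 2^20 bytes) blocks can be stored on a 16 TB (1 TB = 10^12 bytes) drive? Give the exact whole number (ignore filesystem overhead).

Capacity: 16 TB = 16,000,000,000,000 bytes
Per item: 2.31 MiB = 2,422,210.56 bytes
⌊16,000,000,000,000 / 2,422,210.56⌋ = 6,605,536

6,605,536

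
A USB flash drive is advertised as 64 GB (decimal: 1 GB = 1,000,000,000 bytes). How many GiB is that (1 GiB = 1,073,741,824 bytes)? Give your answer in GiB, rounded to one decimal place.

64 GB = 64 × 10^9 bytes = 64,000,000,000 bytes
1 GiB = 1,073,741,824 bytes
64,000,000,000 / 1,073,741,824 = 59.6 GiB

59.6 GiB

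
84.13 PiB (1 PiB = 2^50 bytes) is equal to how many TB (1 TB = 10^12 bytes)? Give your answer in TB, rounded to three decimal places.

84.13 PiB × 1,125,899,906,842,624 bytes/PiB = 94,721,959,162,669,957.12 bytes
1 TB = 10^12 bytes = 1,000,000,000,000 bytes
94,721,959,162,669,957.12 / 1,000,000,000,000 = 94,721.959 TB

94,721.959 TB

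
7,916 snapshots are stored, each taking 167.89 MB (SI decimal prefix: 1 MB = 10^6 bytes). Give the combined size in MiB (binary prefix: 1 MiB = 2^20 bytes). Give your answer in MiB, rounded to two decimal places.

Total = 7,916 × 167.89 MB = 1329017.24 MB
= 1329017.24 × 1,000,000 bytes = 1,329,017,240,000 bytes
1 MiB = 1,048,576 bytes
1,329,017,240,000 / 1,048,576 = 1,267,449.61 MiB

1,267,449.61 MiB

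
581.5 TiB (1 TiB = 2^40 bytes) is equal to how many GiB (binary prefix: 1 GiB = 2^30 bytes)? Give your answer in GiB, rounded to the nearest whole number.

581.5 TiB = 581.5 × 2^40 bytes = 639,366,011,551,744 bytes
1 GiB = 2^30 bytes = 1,073,741,824 bytes
639,366,011,551,744 / 1,073,741,824 = 595,456 GiB

595,456 GiB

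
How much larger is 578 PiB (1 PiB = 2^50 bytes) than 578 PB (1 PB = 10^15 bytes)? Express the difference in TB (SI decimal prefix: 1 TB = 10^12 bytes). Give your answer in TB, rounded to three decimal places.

72,770.146 TB

578 PiB = 578 × 1,125,899,906,842,624 = 650,770,146,155,036,672 bytes
578 PB = 578 × 1,000,000,000,000,000 = 578,000,000,000,000,000 bytes
difference = 72,770,146,155,036,672 bytes
72,770,146,155,036,672 / 1,000,000,000,000 = 72,770.146 TB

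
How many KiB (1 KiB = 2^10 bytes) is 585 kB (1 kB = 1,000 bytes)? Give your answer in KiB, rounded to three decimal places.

585 kB × 1,000 bytes/kB = 585,000 bytes
1 KiB = 1,024 bytes
585,000 / 1,024 = 571.289 KiB

571.289 KiB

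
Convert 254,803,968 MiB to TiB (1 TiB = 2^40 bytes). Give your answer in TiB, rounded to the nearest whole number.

243 TiB

254,803,968 MiB × 1,048,576 bytes/MiB = 267,181,325,549,568 bytes
1 TiB = 1,099,511,627,776 bytes
267,181,325,549,568 / 1,099,511,627,776 = 243 TiB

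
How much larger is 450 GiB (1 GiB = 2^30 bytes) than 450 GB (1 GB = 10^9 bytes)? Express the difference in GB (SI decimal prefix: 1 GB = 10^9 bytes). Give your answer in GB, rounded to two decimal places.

33.18 GB

450 GiB = 450 × 1,073,741,824 = 483,183,820,800 bytes
450 GB = 450 × 1,000,000,000 = 450,000,000,000 bytes
difference = 33,183,820,800 bytes
33,183,820,800 / 1,000,000,000 = 33.18 GB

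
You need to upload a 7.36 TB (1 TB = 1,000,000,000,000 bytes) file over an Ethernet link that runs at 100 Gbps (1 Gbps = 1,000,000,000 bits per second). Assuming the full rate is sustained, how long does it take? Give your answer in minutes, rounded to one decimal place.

9.8 minutes

7.36 TB = 7,360,000,000,000 bytes = 58,880,000,000,000 bits
100 Gbps = 100,000,000,000 bits/s
time = 58,880,000,000,000 / 100,000,000,000 = 588.80 s
588.80 s / 60 = 9.8 minutes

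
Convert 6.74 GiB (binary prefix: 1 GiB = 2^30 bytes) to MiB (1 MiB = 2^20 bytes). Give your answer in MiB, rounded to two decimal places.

6,901.76 MiB

6.74 GiB × 1,073,741,824 bytes/GiB = 7,237,019,893.76 bytes
1 MiB = 1,048,576 bytes
7,237,019,893.76 / 1,048,576 = 6,901.76 MiB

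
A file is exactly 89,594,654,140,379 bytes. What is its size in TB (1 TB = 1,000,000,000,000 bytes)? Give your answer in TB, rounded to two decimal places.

89.59 TB

89,594,654,140,379 bytes given.
1 TB = 10^12 bytes = 1,000,000,000,000 bytes
89,594,654,140,379 / 1,000,000,000,000 = 89.59 TB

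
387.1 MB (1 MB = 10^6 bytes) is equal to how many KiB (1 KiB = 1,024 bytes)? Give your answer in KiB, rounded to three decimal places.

378,027.344 KiB

387.1 MB = 387.1 × 10^6 bytes = 387,100,000 bytes
1 KiB = 1,024 bytes
387,100,000 / 1,024 = 378,027.344 KiB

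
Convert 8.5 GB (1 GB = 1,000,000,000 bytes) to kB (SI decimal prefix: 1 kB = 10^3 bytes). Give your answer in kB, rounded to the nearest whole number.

8,500,000 kB

8.5 GB = 8.5 × 10^9 bytes = 8,500,000,000 bytes
1 kB = 10^3 bytes = 1,000 bytes
8,500,000,000 / 1,000 = 8,500,000 kB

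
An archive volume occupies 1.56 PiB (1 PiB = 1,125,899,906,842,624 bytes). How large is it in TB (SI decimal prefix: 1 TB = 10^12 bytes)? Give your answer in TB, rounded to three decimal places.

1.56 PiB = 1.56 × 2^50 bytes = 1,756,403,854,674,493.44 bytes
1 TB = 10^12 bytes = 1,000,000,000,000 bytes
1,756,403,854,674,493.44 / 1,000,000,000,000 = 1,756.404 TB

1,756.404 TB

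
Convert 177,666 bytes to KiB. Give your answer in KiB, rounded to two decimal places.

173.50 KiB

177,666 bytes given.
1 KiB = 1,024 bytes
177,666 / 1,024 = 173.50 KiB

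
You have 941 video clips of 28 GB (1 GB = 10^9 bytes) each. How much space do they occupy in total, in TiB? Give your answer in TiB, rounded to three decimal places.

Total = 941 × 28 GB = 26,348 GB
= 26,348 × 1,000,000,000 bytes = 26,348,000,000,000 bytes
1 TiB = 1,099,511,627,776 bytes
26,348,000,000,000 / 1,099,511,627,776 = 23.963 TiB

23.963 TiB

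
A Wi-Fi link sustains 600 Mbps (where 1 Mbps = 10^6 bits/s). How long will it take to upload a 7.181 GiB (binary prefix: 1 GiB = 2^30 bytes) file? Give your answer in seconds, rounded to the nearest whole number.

103 seconds

7.181 GiB = 7,710,540,038.144 bytes = 61,684,320,305.152 bits
600 Mbps = 600,000,000 bits/s
time = 61,684,320,305.152 / 600,000,000 = 103 s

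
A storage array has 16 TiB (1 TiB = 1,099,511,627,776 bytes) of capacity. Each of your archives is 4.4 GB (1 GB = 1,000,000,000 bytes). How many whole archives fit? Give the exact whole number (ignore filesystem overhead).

Capacity: 16 TiB = 17,592,186,044,416 bytes
Per item: 4.4 GB = 4,400,000,000 bytes
⌊17,592,186,044,416 / 4,400,000,000⌋ = 3,998

3,998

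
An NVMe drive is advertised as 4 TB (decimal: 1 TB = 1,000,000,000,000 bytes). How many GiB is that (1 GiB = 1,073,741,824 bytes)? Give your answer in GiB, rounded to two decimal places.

3,725.29 GiB

4 TB × 1,000,000,000,000 bytes/TB = 4,000,000,000,000 bytes
1 GiB = 1,073,741,824 bytes
4,000,000,000,000 / 1,073,741,824 = 3,725.29 GiB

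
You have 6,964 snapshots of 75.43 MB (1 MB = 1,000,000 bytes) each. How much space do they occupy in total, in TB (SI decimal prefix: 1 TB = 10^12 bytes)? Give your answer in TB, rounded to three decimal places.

Total = 6,964 × 75.43 MB = 525294.52 MB
= 525294.52 × 1,000,000 bytes = 525,294,520,000 bytes
1 TB = 1,000,000,000,000 bytes
525,294,520,000 / 1,000,000,000,000 = 0.525 TB

0.525 TB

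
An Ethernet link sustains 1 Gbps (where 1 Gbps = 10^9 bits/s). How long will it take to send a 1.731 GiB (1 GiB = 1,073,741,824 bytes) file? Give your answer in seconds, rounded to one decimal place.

1.731 GiB = 1,858,647,097.344 bytes = 14,869,176,778.752 bits
1 Gbps = 1,000,000,000 bits/s
time = 14,869,176,778.752 / 1,000,000,000 = 14.9 s

14.9 seconds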